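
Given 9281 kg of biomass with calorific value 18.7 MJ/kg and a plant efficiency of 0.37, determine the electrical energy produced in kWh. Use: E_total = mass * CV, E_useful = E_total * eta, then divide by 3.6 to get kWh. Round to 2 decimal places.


Total energy = mass * CV = 9281 * 18.7 = 173554.7 MJ
Useful energy = total * eta = 173554.7 * 0.37 = 64215.24 MJ
Convert to kWh: 64215.24 / 3.6
Useful energy = 17837.57 kWh

17837.57


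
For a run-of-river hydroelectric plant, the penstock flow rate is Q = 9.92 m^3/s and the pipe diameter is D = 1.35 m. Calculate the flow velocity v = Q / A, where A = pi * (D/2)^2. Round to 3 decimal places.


Compute pipe cross-sectional area:
  A = pi * (D/2)^2 = pi * (1.35/2)^2 = 1.4314 m^2
Calculate velocity:
  v = Q / A = 9.92 / 1.4314
  v = 6.930 m/s

6.930


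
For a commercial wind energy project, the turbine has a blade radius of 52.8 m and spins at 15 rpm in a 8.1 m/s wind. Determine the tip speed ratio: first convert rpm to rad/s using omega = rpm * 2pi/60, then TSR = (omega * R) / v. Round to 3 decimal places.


Convert rotational speed to rad/s:
  omega = 15 * 2 * pi / 60 = 1.5708 rad/s
Compute tip speed:
  v_tip = omega * R = 1.5708 * 52.8 = 82.938 m/s
Tip speed ratio:
  TSR = v_tip / v_wind = 82.938 / 8.1 = 10.239

10.239


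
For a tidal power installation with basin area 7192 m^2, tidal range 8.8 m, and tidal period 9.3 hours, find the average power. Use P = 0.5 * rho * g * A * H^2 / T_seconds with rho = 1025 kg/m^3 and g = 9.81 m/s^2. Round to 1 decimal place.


Convert period to seconds: T = 9.3 * 3600 = 33480.0 s
H^2 = 8.8^2 = 77.44
P = 0.5 * rho * g * A * H^2 / T
P = 0.5 * 1025 * 9.81 * 7192 * 77.44 / 33480.0
P = 83635.8 W

83635.8


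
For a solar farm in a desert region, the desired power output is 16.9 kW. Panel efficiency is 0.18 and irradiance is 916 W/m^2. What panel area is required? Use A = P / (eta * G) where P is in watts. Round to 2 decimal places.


Convert target power to watts: P = 16.9 * 1000 = 16900.0 W
Compute denominator: eta * G = 0.18 * 916 = 164.88
Required area A = P / (eta * G) = 16900.0 / 164.88
A = 102.50 m^2

102.50


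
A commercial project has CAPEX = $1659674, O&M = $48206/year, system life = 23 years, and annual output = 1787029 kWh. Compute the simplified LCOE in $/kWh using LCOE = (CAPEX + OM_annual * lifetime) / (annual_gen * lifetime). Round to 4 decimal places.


Total cost = CAPEX + OM * lifetime = 1659674 + 48206 * 23 = 1659674 + 1108738 = 2768412
Total generation = annual * lifetime = 1787029 * 23 = 41101667 kWh
LCOE = 2768412 / 41101667
LCOE = 0.0674 $/kWh

0.0674


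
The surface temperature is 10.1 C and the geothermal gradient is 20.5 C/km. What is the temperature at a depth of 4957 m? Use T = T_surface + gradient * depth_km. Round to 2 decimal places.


Convert depth to km: 4957 / 1000 = 4.957 km
Temperature increase = gradient * depth_km = 20.5 * 4.957 = 101.62 C
Temperature at depth = T_surface + delta_T = 10.1 + 101.62
T = 111.72 C

111.72


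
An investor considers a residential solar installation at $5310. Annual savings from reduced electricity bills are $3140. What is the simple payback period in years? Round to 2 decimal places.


Simple payback period = initial cost / annual savings
Payback = 5310 / 3140
Payback = 1.69 years

1.69


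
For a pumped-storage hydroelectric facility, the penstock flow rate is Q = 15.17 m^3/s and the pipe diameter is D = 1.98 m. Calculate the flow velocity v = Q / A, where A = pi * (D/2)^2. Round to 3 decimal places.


Compute pipe cross-sectional area:
  A = pi * (D/2)^2 = pi * (1.98/2)^2 = 3.0791 m^2
Calculate velocity:
  v = Q / A = 15.17 / 3.0791
  v = 4.927 m/s

4.927


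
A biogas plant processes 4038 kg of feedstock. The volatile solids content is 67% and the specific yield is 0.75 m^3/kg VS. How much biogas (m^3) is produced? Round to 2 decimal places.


Compute volatile solids:
  VS = mass * VS_fraction = 4038 * 0.67 = 2705.46 kg
Calculate biogas volume:
  Biogas = VS * specific_yield = 2705.46 * 0.75
  Biogas = 2029.10 m^3

2029.10


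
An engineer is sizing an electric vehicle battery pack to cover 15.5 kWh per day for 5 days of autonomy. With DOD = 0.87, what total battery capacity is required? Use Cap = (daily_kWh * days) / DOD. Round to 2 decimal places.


Total energy needed = daily * days = 15.5 * 5 = 77.5 kWh
Account for depth of discharge:
  Cap = total_energy / DOD = 77.5 / 0.87
  Cap = 89.08 kWh

89.08


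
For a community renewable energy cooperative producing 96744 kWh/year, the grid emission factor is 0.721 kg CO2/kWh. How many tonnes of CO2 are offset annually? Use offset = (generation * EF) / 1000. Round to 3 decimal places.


CO2 offset in kg = generation * emission_factor
CO2 offset = 96744 * 0.721 = 69752.42 kg
Convert to tonnes:
  CO2 offset = 69752.42 / 1000 = 69.752 tonnes

69.752


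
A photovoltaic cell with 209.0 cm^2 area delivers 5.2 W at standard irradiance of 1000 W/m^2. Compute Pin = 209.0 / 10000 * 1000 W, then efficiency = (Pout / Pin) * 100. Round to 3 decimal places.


First compute the input power:
  Pin = area_cm2 / 10000 * G = 209.0 / 10000 * 1000 = 20.9 W
Then compute efficiency:
  Efficiency = (Pout / Pin) * 100 = (5.2 / 20.9) * 100
  Efficiency = 24.880%

24.880


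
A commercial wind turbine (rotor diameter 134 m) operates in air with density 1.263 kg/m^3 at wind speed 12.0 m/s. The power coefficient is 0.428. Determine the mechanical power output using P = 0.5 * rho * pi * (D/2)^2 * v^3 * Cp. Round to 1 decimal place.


Step 1 -- Compute swept area:
  A = pi * (D/2)^2 = pi * (134/2)^2 = 14102.61 m^2
Step 2 -- Apply wind power equation:
  P = 0.5 * rho * A * v^3 * Cp
  v^3 = 12.0^3 = 1728.0
  P = 0.5 * 1.263 * 14102.61 * 1728.0 * 0.428
  P = 6586585.6 W

6586585.6


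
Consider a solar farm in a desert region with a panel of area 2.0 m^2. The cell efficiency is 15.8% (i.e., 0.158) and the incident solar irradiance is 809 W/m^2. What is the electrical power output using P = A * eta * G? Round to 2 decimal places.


Use the solar power formula P = A * eta * G.
Given: A = 2.0 m^2, eta = 0.158, G = 809 W/m^2
P = 2.0 * 0.158 * 809
P = 255.64 W

255.64


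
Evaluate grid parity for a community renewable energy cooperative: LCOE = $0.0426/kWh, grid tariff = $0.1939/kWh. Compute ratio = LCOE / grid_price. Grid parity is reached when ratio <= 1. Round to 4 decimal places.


Compare LCOE to grid price:
  LCOE = $0.0426/kWh, Grid price = $0.1939/kWh
  Ratio = LCOE / grid_price = 0.0426 / 0.1939 = 0.2197
  Grid parity achieved (ratio <= 1)? yes

0.2197


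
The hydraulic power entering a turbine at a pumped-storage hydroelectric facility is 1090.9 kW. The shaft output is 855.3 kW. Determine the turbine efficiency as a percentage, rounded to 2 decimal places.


Turbine efficiency = (output power / input power) * 100
eta = (855.3 / 1090.9) * 100
eta = 78.40%

78.40


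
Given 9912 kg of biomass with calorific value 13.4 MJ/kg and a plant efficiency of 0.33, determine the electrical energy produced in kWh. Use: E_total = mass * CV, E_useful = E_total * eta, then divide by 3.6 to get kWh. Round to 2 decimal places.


Total energy = mass * CV = 9912 * 13.4 = 132820.8 MJ
Useful energy = total * eta = 132820.8 * 0.33 = 43830.86 MJ
Convert to kWh: 43830.86 / 3.6
Useful energy = 12175.24 kWh

12175.24


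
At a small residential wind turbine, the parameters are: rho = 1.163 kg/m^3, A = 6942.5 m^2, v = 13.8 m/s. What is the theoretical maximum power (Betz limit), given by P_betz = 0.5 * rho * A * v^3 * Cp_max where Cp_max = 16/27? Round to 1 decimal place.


The Betz coefficient Cp_max = 16/27 = 0.5926
v^3 = 13.8^3 = 2628.072
P_betz = 0.5 * rho * A * v^3 * Cp_max
P_betz = 0.5 * 1.163 * 6942.5 * 2628.072 * 0.5926
P_betz = 6287226.2 W

6287226.2


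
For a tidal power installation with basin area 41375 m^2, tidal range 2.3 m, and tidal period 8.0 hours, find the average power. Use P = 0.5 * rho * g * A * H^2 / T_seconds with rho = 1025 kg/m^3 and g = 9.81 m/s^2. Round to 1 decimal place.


Convert period to seconds: T = 8.0 * 3600 = 28800.0 s
H^2 = 2.3^2 = 5.29
P = 0.5 * rho * g * A * H^2 / T
P = 0.5 * 1025 * 9.81 * 41375 * 5.29 / 28800.0
P = 38208.9 W

38208.9


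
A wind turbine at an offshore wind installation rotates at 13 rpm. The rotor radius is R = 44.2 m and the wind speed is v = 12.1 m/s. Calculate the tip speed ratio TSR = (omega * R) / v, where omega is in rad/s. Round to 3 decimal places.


Convert rotational speed to rad/s:
  omega = 13 * 2 * pi / 60 = 1.3614 rad/s
Compute tip speed:
  v_tip = omega * R = 1.3614 * 44.2 = 60.172 m/s
Tip speed ratio:
  TSR = v_tip / v_wind = 60.172 / 12.1 = 4.973

4.973


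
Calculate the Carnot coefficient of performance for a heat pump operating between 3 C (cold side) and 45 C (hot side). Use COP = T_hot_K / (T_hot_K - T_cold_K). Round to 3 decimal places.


Convert to Kelvin:
  T_hot = 45 + 273.15 = 318.15 K
  T_cold = 3 + 273.15 = 276.15 K
Apply Carnot COP formula:
  COP = T_hot_K / (T_hot_K - T_cold_K) = 318.15 / 42.0
  COP = 7.575

7.575


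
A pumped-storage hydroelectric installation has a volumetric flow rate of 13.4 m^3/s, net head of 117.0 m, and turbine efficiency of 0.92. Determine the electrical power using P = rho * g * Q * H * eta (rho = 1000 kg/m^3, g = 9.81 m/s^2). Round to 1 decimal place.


Apply the hydropower formula P = rho * g * Q * H * eta
rho * g = 1000 * 9.81 = 9810.0
P = 9810.0 * 13.4 * 117.0 * 0.92
P = 14149708.6 W

14149708.6


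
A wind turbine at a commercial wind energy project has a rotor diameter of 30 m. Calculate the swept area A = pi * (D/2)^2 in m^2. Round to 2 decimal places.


Compute the rotor radius:
  r = D / 2 = 30 / 2 = 15.0 m
Calculate swept area:
  A = pi * r^2 = pi * 15.0^2
  A = 706.86 m^2

706.86


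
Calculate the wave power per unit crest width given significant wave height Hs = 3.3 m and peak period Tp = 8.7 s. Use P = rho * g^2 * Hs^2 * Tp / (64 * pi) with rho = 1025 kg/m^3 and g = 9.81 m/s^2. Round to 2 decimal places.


Apply wave power formula:
  g^2 = 9.81^2 = 96.2361
  Hs^2 = 3.3^2 = 10.89
  Numerator = rho * g^2 * Hs^2 * Tp = 1025 * 96.2361 * 10.89 * 8.7 = 9345639.24
  Denominator = 64 * pi = 201.0619
  P = 9345639.24 / 201.0619 = 46481.40 W/m

46481.40


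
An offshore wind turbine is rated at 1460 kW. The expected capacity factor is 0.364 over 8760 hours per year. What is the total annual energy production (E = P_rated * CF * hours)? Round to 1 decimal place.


Annual energy = rated_kW * capacity_factor * hours_per_year
Given: P_rated = 1460 kW, CF = 0.364, hours = 8760
E = 1460 * 0.364 * 8760
E = 4655414.4 kWh

4655414.4


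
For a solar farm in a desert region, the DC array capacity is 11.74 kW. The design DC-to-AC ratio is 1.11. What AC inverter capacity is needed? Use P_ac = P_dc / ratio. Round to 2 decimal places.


The inverter AC capacity is determined by the DC/AC ratio.
Given: P_dc = 11.74 kW, DC/AC ratio = 1.11
P_ac = P_dc / ratio = 11.74 / 1.11
P_ac = 10.58 kW

10.58


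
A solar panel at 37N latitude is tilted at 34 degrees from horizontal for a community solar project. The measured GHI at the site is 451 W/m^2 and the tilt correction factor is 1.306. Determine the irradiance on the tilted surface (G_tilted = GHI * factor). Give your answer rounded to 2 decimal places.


Identify the given values:
  GHI = 451 W/m^2, tilt correction factor = 1.306
Apply the formula G_tilted = GHI * factor:
  G_tilted = 451 * 1.306
  G_tilted = 589.01 W/m^2

589.01


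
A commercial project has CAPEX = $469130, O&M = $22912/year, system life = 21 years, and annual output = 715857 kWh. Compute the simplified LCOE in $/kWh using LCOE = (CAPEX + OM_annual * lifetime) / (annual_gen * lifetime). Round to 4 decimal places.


Total cost = CAPEX + OM * lifetime = 469130 + 22912 * 21 = 469130 + 481152 = 950282
Total generation = annual * lifetime = 715857 * 21 = 15032997 kWh
LCOE = 950282 / 15032997
LCOE = 0.0632 $/kWh

0.0632


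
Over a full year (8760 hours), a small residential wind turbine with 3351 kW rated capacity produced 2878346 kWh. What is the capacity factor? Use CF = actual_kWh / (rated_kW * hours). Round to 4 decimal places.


Capacity factor = actual output / maximum possible output
Maximum possible = rated * hours = 3351 * 8760 = 29354760 kWh
CF = 2878346 / 29354760
CF = 0.0981

0.0981


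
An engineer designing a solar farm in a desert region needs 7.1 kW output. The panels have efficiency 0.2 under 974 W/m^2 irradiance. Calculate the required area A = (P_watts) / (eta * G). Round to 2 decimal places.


Convert target power to watts: P = 7.1 * 1000 = 7100.0 W
Compute denominator: eta * G = 0.2 * 974 = 194.8
Required area A = P / (eta * G) = 7100.0 / 194.8
A = 36.45 m^2

36.45


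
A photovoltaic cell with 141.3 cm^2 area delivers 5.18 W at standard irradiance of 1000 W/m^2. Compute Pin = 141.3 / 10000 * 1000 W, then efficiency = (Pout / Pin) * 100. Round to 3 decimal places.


First compute the input power:
  Pin = area_cm2 / 10000 * G = 141.3 / 10000 * 1000 = 14.13 W
Then compute efficiency:
  Efficiency = (Pout / Pin) * 100 = (5.18 / 14.13) * 100
  Efficiency = 36.660%

36.660


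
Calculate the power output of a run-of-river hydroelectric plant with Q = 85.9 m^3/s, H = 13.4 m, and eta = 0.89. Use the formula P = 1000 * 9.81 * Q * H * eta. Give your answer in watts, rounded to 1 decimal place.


Apply the hydropower formula P = rho * g * Q * H * eta
rho * g = 1000 * 9.81 = 9810.0
P = 9810.0 * 85.9 * 13.4 * 0.89
P = 10049789.8 W

10049789.8


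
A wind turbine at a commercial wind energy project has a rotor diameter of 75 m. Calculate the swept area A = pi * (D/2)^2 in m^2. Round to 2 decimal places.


Compute the rotor radius:
  r = D / 2 = 75 / 2 = 37.5 m
Calculate swept area:
  A = pi * r^2 = pi * 37.5^2
  A = 4417.86 m^2

4417.86


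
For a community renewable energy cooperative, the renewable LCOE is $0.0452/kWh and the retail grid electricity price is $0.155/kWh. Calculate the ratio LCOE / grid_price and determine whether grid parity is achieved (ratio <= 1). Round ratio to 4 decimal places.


Compare LCOE to grid price:
  LCOE = $0.0452/kWh, Grid price = $0.155/kWh
  Ratio = LCOE / grid_price = 0.0452 / 0.155 = 0.2916
  Grid parity achieved (ratio <= 1)? yes

0.2916


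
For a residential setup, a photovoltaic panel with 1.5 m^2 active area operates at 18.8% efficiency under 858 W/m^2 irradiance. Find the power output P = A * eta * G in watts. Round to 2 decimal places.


Use the solar power formula P = A * eta * G.
Given: A = 1.5 m^2, eta = 0.188, G = 858 W/m^2
P = 1.5 * 0.188 * 858
P = 241.96 W

241.96


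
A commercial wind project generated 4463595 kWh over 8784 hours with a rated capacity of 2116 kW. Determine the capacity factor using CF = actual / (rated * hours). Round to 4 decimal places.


Capacity factor = actual output / maximum possible output
Maximum possible = rated * hours = 2116 * 8784 = 18586944 kWh
CF = 4463595 / 18586944
CF = 0.2401

0.2401


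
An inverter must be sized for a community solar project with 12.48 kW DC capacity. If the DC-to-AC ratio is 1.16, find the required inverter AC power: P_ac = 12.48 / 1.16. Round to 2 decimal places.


The inverter AC capacity is determined by the DC/AC ratio.
Given: P_dc = 12.48 kW, DC/AC ratio = 1.16
P_ac = P_dc / ratio = 12.48 / 1.16
P_ac = 10.76 kW

10.76


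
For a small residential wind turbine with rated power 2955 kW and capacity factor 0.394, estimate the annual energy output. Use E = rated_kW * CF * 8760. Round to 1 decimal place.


Annual energy = rated_kW * capacity_factor * hours_per_year
Given: P_rated = 2955 kW, CF = 0.394, hours = 8760
E = 2955 * 0.394 * 8760
E = 10199005.2 kWh

10199005.2


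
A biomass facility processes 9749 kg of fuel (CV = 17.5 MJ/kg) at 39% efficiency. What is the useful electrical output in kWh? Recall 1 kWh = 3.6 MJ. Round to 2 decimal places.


Total energy = mass * CV = 9749 * 17.5 = 170607.5 MJ
Useful energy = total * eta = 170607.5 * 0.39 = 66536.93 MJ
Convert to kWh: 66536.93 / 3.6
Useful energy = 18482.48 kWh

18482.48


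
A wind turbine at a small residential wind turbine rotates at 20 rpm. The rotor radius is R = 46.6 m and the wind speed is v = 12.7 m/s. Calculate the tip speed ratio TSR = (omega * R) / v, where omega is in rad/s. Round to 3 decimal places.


Convert rotational speed to rad/s:
  omega = 20 * 2 * pi / 60 = 2.0944 rad/s
Compute tip speed:
  v_tip = omega * R = 2.0944 * 46.6 = 97.599 m/s
Tip speed ratio:
  TSR = v_tip / v_wind = 97.599 / 12.7 = 7.685

7.685


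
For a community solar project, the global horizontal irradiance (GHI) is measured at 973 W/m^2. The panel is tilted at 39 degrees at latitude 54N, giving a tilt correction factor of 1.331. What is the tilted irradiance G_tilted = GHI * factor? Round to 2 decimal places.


Identify the given values:
  GHI = 973 W/m^2, tilt correction factor = 1.331
Apply the formula G_tilted = GHI * factor:
  G_tilted = 973 * 1.331
  G_tilted = 1295.06 W/m^2

1295.06


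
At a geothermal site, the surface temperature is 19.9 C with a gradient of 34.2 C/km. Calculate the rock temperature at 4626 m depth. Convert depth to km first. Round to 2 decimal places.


Convert depth to km: 4626 / 1000 = 4.626 km
Temperature increase = gradient * depth_km = 34.2 * 4.626 = 158.21 C
Temperature at depth = T_surface + delta_T = 19.9 + 158.21
T = 178.11 C

178.11


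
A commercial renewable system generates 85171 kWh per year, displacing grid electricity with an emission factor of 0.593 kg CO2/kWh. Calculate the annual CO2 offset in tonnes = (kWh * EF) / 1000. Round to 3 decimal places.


CO2 offset in kg = generation * emission_factor
CO2 offset = 85171 * 0.593 = 50506.4 kg
Convert to tonnes:
  CO2 offset = 50506.4 / 1000 = 50.506 tonnes

50.506


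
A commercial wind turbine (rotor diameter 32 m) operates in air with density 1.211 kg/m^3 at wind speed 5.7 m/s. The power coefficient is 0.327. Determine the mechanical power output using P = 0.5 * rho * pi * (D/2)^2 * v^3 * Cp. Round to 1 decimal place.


Step 1 -- Compute swept area:
  A = pi * (D/2)^2 = pi * (32/2)^2 = 804.25 m^2
Step 2 -- Apply wind power equation:
  P = 0.5 * rho * A * v^3 * Cp
  v^3 = 5.7^3 = 185.193
  P = 0.5 * 1.211 * 804.25 * 185.193 * 0.327
  P = 29490.1 W

29490.1


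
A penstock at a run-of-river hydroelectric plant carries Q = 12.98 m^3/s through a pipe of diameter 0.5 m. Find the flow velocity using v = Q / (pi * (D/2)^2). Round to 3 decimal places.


Compute pipe cross-sectional area:
  A = pi * (D/2)^2 = pi * (0.5/2)^2 = 0.1963 m^2
Calculate velocity:
  v = Q / A = 12.98 / 0.1963
  v = 66.107 m/s

66.107


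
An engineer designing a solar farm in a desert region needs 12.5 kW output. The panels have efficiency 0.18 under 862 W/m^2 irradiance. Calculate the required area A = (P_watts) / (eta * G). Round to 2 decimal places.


Convert target power to watts: P = 12.5 * 1000 = 12500.0 W
Compute denominator: eta * G = 0.18 * 862 = 155.16
Required area A = P / (eta * G) = 12500.0 / 155.16
A = 80.56 m^2

80.56


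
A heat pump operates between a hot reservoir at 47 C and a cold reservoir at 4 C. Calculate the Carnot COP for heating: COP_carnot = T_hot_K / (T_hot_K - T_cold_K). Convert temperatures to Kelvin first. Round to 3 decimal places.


Convert to Kelvin:
  T_hot = 47 + 273.15 = 320.15 K
  T_cold = 4 + 273.15 = 277.15 K
Apply Carnot COP formula:
  COP = T_hot_K / (T_hot_K - T_cold_K) = 320.15 / 43.0
  COP = 7.445

7.445


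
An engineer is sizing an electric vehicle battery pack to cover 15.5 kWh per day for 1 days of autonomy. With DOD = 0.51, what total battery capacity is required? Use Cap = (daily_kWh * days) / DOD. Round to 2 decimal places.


Total energy needed = daily * days = 15.5 * 1 = 15.5 kWh
Account for depth of discharge:
  Cap = total_energy / DOD = 15.5 / 0.51
  Cap = 30.39 kWh

30.39


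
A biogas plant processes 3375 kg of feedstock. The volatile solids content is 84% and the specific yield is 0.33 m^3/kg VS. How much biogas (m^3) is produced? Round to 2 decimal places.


Compute volatile solids:
  VS = mass * VS_fraction = 3375 * 0.84 = 2835.0 kg
Calculate biogas volume:
  Biogas = VS * specific_yield = 2835.0 * 0.33
  Biogas = 935.55 m^3

935.55


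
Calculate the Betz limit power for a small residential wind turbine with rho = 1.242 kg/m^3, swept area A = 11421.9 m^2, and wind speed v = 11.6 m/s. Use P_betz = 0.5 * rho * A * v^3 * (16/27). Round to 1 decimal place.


The Betz coefficient Cp_max = 16/27 = 0.5926
v^3 = 11.6^3 = 1560.896
P_betz = 0.5 * rho * A * v^3 * Cp_max
P_betz = 0.5 * 1.242 * 11421.9 * 1560.896 * 0.5926
P_betz = 6560850.5 W

6560850.5


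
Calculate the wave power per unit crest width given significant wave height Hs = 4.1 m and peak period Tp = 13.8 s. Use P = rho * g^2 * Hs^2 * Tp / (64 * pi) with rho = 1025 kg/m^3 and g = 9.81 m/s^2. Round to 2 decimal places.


Apply wave power formula:
  g^2 = 9.81^2 = 96.2361
  Hs^2 = 4.1^2 = 16.81
  Numerator = rho * g^2 * Hs^2 * Tp = 1025 * 96.2361 * 16.81 * 13.8 = 22882774.46
  Denominator = 64 * pi = 201.0619
  P = 22882774.46 / 201.0619 = 113809.58 W/m

113809.58


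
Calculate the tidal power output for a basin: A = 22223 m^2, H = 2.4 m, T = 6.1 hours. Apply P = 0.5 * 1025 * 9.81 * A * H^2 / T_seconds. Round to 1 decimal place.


Convert period to seconds: T = 6.1 * 3600 = 21960.0 s
H^2 = 2.4^2 = 5.76
P = 0.5 * rho * g * A * H^2 / T
P = 0.5 * 1025 * 9.81 * 22223 * 5.76 / 21960.0
P = 29305.9 W

29305.9


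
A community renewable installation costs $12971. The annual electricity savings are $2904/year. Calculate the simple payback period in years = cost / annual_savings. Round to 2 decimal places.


Simple payback period = initial cost / annual savings
Payback = 12971 / 2904
Payback = 4.47 years

4.47


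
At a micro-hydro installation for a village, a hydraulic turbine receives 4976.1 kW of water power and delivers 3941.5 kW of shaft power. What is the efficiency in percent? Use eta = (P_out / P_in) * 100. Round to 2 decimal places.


Turbine efficiency = (output power / input power) * 100
eta = (3941.5 / 4976.1) * 100
eta = 79.21%

79.21


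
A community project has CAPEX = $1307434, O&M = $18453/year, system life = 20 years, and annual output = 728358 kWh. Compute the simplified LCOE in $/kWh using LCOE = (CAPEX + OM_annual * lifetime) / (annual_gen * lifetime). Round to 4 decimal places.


Total cost = CAPEX + OM * lifetime = 1307434 + 18453 * 20 = 1307434 + 369060 = 1676494
Total generation = annual * lifetime = 728358 * 20 = 14567160 kWh
LCOE = 1676494 / 14567160
LCOE = 0.1151 $/kWh

0.1151


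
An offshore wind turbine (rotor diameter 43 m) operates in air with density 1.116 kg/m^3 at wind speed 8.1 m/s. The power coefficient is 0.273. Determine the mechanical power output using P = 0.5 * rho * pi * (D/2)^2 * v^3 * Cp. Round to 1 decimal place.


Step 1 -- Compute swept area:
  A = pi * (D/2)^2 = pi * (43/2)^2 = 1452.2 m^2
Step 2 -- Apply wind power equation:
  P = 0.5 * rho * A * v^3 * Cp
  v^3 = 8.1^3 = 531.441
  P = 0.5 * 1.116 * 1452.2 * 531.441 * 0.273
  P = 117565.2 W

117565.2


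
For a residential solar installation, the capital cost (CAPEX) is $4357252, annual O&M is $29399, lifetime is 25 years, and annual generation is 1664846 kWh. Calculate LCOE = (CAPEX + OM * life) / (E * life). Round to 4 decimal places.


Total cost = CAPEX + OM * lifetime = 4357252 + 29399 * 25 = 4357252 + 734975 = 5092227
Total generation = annual * lifetime = 1664846 * 25 = 41621150 kWh
LCOE = 5092227 / 41621150
LCOE = 0.1223 $/kWh

0.1223


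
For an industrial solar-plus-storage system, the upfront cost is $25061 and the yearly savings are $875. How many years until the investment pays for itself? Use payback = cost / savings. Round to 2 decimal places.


Simple payback period = initial cost / annual savings
Payback = 25061 / 875
Payback = 28.64 years

28.64


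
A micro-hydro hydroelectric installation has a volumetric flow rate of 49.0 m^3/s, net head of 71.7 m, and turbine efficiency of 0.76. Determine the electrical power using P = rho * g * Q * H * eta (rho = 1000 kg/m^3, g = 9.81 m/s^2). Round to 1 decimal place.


Apply the hydropower formula P = rho * g * Q * H * eta
rho * g = 1000 * 9.81 = 9810.0
P = 9810.0 * 49.0 * 71.7 * 0.76
P = 26193759.5 W

26193759.5


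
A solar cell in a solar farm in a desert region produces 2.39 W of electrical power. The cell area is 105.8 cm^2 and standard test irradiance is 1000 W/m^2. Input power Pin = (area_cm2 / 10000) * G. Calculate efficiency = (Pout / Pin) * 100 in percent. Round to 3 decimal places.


First compute the input power:
  Pin = area_cm2 / 10000 * G = 105.8 / 10000 * 1000 = 10.58 W
Then compute efficiency:
  Efficiency = (Pout / Pin) * 100 = (2.39 / 10.58) * 100
  Efficiency = 22.590%

22.590


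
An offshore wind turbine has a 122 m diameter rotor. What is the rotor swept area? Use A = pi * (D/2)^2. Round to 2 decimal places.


Compute the rotor radius:
  r = D / 2 = 122 / 2 = 61.0 m
Calculate swept area:
  A = pi * r^2 = pi * 61.0^2
  A = 11689.87 m^2

11689.87


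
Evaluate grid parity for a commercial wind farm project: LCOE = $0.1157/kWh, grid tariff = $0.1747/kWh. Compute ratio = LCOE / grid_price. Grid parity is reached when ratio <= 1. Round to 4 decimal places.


Compare LCOE to grid price:
  LCOE = $0.1157/kWh, Grid price = $0.1747/kWh
  Ratio = LCOE / grid_price = 0.1157 / 0.1747 = 0.6623
  Grid parity achieved (ratio <= 1)? yes

0.6623


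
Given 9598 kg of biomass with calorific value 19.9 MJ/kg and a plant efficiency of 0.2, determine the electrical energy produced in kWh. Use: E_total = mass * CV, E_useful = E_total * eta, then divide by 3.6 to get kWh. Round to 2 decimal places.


Total energy = mass * CV = 9598 * 19.9 = 191000.2 MJ
Useful energy = total * eta = 191000.2 * 0.2 = 38200.04 MJ
Convert to kWh: 38200.04 / 3.6
Useful energy = 10611.12 kWh

10611.12


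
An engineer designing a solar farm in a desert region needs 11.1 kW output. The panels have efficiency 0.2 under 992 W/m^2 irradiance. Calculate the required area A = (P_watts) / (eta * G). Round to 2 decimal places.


Convert target power to watts: P = 11.1 * 1000 = 11100.0 W
Compute denominator: eta * G = 0.2 * 992 = 198.4
Required area A = P / (eta * G) = 11100.0 / 198.4
A = 55.95 m^2

55.95


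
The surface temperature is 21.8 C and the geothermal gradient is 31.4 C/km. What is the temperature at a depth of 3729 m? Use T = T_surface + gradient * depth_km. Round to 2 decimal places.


Convert depth to km: 3729 / 1000 = 3.729 km
Temperature increase = gradient * depth_km = 31.4 * 3.729 = 117.09 C
Temperature at depth = T_surface + delta_T = 21.8 + 117.09
T = 138.89 C

138.89


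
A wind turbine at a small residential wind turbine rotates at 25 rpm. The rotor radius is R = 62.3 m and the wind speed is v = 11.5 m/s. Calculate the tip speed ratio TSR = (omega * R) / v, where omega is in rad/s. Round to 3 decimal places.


Convert rotational speed to rad/s:
  omega = 25 * 2 * pi / 60 = 2.618 rad/s
Compute tip speed:
  v_tip = omega * R = 2.618 * 62.3 = 163.101 m/s
Tip speed ratio:
  TSR = v_tip / v_wind = 163.101 / 11.5 = 14.183

14.183


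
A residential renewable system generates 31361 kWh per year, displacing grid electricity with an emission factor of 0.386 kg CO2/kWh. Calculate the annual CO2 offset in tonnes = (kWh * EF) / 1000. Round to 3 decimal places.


CO2 offset in kg = generation * emission_factor
CO2 offset = 31361 * 0.386 = 12105.35 kg
Convert to tonnes:
  CO2 offset = 12105.35 / 1000 = 12.105 tonnes

12.105


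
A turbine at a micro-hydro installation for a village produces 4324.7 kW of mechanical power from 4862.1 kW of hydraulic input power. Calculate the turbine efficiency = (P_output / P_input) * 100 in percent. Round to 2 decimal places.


Turbine efficiency = (output power / input power) * 100
eta = (4324.7 / 4862.1) * 100
eta = 88.95%

88.95


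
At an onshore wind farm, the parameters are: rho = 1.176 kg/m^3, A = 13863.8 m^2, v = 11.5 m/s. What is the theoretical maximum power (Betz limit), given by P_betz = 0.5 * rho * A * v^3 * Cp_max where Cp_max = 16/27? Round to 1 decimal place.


The Betz coefficient Cp_max = 16/27 = 0.5926
v^3 = 11.5^3 = 1520.875
P_betz = 0.5 * rho * A * v^3 * Cp_max
P_betz = 0.5 * 1.176 * 13863.8 * 1520.875 * 0.5926
P_betz = 7346988.3 W

7346988.3


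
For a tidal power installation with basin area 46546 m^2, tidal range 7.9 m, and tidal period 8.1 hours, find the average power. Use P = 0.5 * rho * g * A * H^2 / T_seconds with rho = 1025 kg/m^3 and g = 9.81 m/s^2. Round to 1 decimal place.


Convert period to seconds: T = 8.1 * 3600 = 29160.0 s
H^2 = 7.9^2 = 62.41
P = 0.5 * rho * g * A * H^2 / T
P = 0.5 * 1025 * 9.81 * 46546 * 62.41 / 29160.0
P = 500854.9 W

500854.9


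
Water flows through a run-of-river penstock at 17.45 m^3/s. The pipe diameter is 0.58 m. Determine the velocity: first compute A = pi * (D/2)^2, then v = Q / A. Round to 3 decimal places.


Compute pipe cross-sectional area:
  A = pi * (D/2)^2 = pi * (0.58/2)^2 = 0.2642 m^2
Calculate velocity:
  v = Q / A = 17.45 / 0.2642
  v = 66.046 m/s

66.046


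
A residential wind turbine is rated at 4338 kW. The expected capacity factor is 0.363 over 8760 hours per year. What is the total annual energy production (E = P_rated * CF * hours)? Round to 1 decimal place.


Annual energy = rated_kW * capacity_factor * hours_per_year
Given: P_rated = 4338 kW, CF = 0.363, hours = 8760
E = 4338 * 0.363 * 8760
E = 13794319.4 kWh

13794319.4


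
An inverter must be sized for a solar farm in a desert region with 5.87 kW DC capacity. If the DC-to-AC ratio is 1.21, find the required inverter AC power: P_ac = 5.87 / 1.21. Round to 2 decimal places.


The inverter AC capacity is determined by the DC/AC ratio.
Given: P_dc = 5.87 kW, DC/AC ratio = 1.21
P_ac = P_dc / ratio = 5.87 / 1.21
P_ac = 4.85 kW

4.85


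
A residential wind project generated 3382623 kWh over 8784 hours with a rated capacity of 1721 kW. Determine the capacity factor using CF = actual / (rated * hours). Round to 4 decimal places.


Capacity factor = actual output / maximum possible output
Maximum possible = rated * hours = 1721 * 8784 = 15117264 kWh
CF = 3382623 / 15117264
CF = 0.2238

0.2238


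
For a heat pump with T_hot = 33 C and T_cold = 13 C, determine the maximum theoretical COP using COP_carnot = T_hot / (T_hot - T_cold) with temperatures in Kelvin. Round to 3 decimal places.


Convert to Kelvin:
  T_hot = 33 + 273.15 = 306.15 K
  T_cold = 13 + 273.15 = 286.15 K
Apply Carnot COP formula:
  COP = T_hot_K / (T_hot_K - T_cold_K) = 306.15 / 20.0
  COP = 15.308

15.308


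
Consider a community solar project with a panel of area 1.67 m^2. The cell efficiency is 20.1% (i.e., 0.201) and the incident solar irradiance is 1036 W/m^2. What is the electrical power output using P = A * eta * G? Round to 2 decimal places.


Use the solar power formula P = A * eta * G.
Given: A = 1.67 m^2, eta = 0.201, G = 1036 W/m^2
P = 1.67 * 0.201 * 1036
P = 347.75 W

347.75


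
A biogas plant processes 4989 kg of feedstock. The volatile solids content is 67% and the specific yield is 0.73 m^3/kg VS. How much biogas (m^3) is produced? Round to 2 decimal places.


Compute volatile solids:
  VS = mass * VS_fraction = 4989 * 0.67 = 3342.63 kg
Calculate biogas volume:
  Biogas = VS * specific_yield = 3342.63 * 0.73
  Biogas = 2440.12 m^3

2440.12


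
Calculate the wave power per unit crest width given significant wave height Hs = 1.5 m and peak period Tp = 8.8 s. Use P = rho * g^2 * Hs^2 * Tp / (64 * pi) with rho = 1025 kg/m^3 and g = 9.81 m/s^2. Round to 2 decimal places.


Apply wave power formula:
  g^2 = 9.81^2 = 96.2361
  Hs^2 = 1.5^2 = 2.25
  Numerator = rho * g^2 * Hs^2 * Tp = 1025 * 96.2361 * 2.25 * 8.8 = 1953111.65
  Denominator = 64 * pi = 201.0619
  P = 1953111.65 / 201.0619 = 9713.98 W/m

9713.98


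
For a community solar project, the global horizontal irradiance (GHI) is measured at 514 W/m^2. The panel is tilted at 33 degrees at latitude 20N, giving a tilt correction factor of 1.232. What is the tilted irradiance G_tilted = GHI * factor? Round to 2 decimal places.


Identify the given values:
  GHI = 514 W/m^2, tilt correction factor = 1.232
Apply the formula G_tilted = GHI * factor:
  G_tilted = 514 * 1.232
  G_tilted = 633.25 W/m^2

633.25


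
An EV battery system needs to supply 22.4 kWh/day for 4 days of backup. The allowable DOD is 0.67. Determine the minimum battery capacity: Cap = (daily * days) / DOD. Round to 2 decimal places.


Total energy needed = daily * days = 22.4 * 4 = 89.6 kWh
Account for depth of discharge:
  Cap = total_energy / DOD = 89.6 / 0.67
  Cap = 133.73 kWh

133.73


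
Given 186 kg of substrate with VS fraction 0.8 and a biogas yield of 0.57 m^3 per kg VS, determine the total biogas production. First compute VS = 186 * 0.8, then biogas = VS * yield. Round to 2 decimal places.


Compute volatile solids:
  VS = mass * VS_fraction = 186 * 0.8 = 148.8 kg
Calculate biogas volume:
  Biogas = VS * specific_yield = 148.8 * 0.57
  Biogas = 84.82 m^3

84.82


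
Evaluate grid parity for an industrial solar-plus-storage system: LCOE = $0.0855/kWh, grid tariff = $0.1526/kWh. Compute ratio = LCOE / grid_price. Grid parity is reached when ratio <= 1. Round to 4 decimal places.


Compare LCOE to grid price:
  LCOE = $0.0855/kWh, Grid price = $0.1526/kWh
  Ratio = LCOE / grid_price = 0.0855 / 0.1526 = 0.5603
  Grid parity achieved (ratio <= 1)? yes

0.5603


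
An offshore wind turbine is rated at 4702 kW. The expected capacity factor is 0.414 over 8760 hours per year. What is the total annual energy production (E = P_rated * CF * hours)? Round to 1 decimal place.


Annual energy = rated_kW * capacity_factor * hours_per_year
Given: P_rated = 4702 kW, CF = 0.414, hours = 8760
E = 4702 * 0.414 * 8760
E = 17052461.3 kWh

17052461.3


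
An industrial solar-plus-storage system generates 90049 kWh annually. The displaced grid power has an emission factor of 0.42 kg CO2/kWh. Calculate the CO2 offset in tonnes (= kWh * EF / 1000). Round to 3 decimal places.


CO2 offset in kg = generation * emission_factor
CO2 offset = 90049 * 0.42 = 37820.58 kg
Convert to tonnes:
  CO2 offset = 37820.58 / 1000 = 37.821 tonnes

37.821


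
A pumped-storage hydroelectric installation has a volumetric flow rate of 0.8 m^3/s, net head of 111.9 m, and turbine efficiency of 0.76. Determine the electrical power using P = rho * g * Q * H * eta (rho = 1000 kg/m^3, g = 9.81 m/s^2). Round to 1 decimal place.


Apply the hydropower formula P = rho * g * Q * H * eta
rho * g = 1000 * 9.81 = 9810.0
P = 9810.0 * 0.8 * 111.9 * 0.76
P = 667425.3 W

667425.3


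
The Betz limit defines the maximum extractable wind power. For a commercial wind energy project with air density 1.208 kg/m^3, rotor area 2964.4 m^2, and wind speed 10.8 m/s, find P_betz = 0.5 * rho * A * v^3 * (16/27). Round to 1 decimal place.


The Betz coefficient Cp_max = 16/27 = 0.5926
v^3 = 10.8^3 = 1259.712
P_betz = 0.5 * rho * A * v^3 * Cp_max
P_betz = 0.5 * 1.208 * 2964.4 * 1259.712 * 0.5926
P_betz = 1336599.3 W

1336599.3


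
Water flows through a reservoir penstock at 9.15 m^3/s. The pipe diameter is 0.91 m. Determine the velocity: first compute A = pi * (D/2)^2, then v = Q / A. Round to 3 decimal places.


Compute pipe cross-sectional area:
  A = pi * (D/2)^2 = pi * (0.91/2)^2 = 0.6504 m^2
Calculate velocity:
  v = Q / A = 9.15 / 0.6504
  v = 14.069 m/s

14.069


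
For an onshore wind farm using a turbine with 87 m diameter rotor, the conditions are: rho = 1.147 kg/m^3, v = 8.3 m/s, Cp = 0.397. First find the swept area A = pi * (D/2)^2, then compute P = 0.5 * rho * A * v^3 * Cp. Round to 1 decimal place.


Step 1 -- Compute swept area:
  A = pi * (D/2)^2 = pi * (87/2)^2 = 5944.68 m^2
Step 2 -- Apply wind power equation:
  P = 0.5 * rho * A * v^3 * Cp
  v^3 = 8.3^3 = 571.787
  P = 0.5 * 1.147 * 5944.68 * 571.787 * 0.397
  P = 773903.1 W

773903.1


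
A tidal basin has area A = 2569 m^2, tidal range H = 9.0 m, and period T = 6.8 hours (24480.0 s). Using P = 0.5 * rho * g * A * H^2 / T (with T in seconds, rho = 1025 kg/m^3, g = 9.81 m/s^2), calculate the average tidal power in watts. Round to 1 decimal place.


Convert period to seconds: T = 6.8 * 3600 = 24480.0 s
H^2 = 9.0^2 = 81.0
P = 0.5 * rho * g * A * H^2 / T
P = 0.5 * 1025 * 9.81 * 2569 * 81.0 / 24480.0
P = 42736.7 W

42736.7


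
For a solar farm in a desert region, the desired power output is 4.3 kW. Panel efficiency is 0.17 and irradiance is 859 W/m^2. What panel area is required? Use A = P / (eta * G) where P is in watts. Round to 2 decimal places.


Convert target power to watts: P = 4.3 * 1000 = 4300.0 W
Compute denominator: eta * G = 0.17 * 859 = 146.03
Required area A = P / (eta * G) = 4300.0 / 146.03
A = 29.45 m^2

29.45


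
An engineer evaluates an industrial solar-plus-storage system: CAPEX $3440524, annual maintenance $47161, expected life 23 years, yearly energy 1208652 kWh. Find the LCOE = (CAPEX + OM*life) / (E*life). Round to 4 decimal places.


Total cost = CAPEX + OM * lifetime = 3440524 + 47161 * 23 = 3440524 + 1084703 = 4525227
Total generation = annual * lifetime = 1208652 * 23 = 27798996 kWh
LCOE = 4525227 / 27798996
LCOE = 0.1628 $/kWh

0.1628


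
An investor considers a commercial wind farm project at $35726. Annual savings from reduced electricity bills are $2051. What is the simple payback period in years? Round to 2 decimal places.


Simple payback period = initial cost / annual savings
Payback = 35726 / 2051
Payback = 17.42 years

17.42


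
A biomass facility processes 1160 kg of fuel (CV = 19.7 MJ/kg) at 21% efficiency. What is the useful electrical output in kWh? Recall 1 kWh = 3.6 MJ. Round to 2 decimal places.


Total energy = mass * CV = 1160 * 19.7 = 22852.0 MJ
Useful energy = total * eta = 22852.0 * 0.21 = 4798.92 MJ
Convert to kWh: 4798.92 / 3.6
Useful energy = 1333.03 kWh

1333.03


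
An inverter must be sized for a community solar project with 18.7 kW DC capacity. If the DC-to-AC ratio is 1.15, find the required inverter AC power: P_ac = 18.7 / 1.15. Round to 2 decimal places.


The inverter AC capacity is determined by the DC/AC ratio.
Given: P_dc = 18.7 kW, DC/AC ratio = 1.15
P_ac = P_dc / ratio = 18.7 / 1.15
P_ac = 16.26 kW

16.26


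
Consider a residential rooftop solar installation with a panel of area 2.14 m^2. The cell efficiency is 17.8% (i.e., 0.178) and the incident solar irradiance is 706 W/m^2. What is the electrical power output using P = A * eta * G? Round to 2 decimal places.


Use the solar power formula P = A * eta * G.
Given: A = 2.14 m^2, eta = 0.178, G = 706 W/m^2
P = 2.14 * 0.178 * 706
P = 268.93 W

268.93


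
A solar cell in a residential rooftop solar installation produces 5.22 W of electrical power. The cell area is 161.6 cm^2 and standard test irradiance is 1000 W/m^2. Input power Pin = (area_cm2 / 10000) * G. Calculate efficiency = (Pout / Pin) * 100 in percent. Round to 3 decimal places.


First compute the input power:
  Pin = area_cm2 / 10000 * G = 161.6 / 10000 * 1000 = 16.16 W
Then compute efficiency:
  Efficiency = (Pout / Pin) * 100 = (5.22 / 16.16) * 100
  Efficiency = 32.302%

32.302


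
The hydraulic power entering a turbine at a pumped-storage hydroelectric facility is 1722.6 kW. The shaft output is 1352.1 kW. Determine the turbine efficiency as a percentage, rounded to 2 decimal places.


Turbine efficiency = (output power / input power) * 100
eta = (1352.1 / 1722.6) * 100
eta = 78.49%

78.49


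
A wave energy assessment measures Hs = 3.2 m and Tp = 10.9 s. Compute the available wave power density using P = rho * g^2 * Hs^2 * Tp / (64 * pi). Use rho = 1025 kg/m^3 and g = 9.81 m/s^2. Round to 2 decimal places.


Apply wave power formula:
  g^2 = 9.81^2 = 96.2361
  Hs^2 = 3.2^2 = 10.24
  Numerator = rho * g^2 * Hs^2 * Tp = 1025 * 96.2361 * 10.24 * 10.9 = 11010025.75
  Denominator = 64 * pi = 201.0619
  P = 11010025.75 / 201.0619 = 54759.38 W/m

54759.38
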